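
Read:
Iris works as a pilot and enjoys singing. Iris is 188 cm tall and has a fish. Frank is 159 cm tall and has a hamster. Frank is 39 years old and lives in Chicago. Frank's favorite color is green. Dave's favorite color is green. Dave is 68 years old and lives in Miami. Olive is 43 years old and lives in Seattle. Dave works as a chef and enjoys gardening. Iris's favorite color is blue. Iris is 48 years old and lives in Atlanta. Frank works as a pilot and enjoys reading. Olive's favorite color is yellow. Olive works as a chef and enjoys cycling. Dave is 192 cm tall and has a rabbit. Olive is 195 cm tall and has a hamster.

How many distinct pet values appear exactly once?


Unique pet values: 2

2


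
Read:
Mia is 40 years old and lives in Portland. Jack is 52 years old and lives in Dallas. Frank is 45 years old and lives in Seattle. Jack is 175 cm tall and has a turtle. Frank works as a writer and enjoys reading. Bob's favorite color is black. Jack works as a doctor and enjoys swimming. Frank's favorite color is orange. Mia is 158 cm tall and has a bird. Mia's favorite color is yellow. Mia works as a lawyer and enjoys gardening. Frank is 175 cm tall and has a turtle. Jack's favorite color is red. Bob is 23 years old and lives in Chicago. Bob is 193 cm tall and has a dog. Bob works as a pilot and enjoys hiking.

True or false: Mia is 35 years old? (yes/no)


Mia is actually 40. no

no


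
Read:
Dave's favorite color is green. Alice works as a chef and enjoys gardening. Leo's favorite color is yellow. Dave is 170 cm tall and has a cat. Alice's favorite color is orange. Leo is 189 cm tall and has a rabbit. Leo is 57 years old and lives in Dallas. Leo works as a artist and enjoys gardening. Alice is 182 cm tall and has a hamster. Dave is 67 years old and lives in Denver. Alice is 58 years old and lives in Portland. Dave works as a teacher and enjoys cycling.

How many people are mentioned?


People: Dave, Alice, Leo. Count = 3

3


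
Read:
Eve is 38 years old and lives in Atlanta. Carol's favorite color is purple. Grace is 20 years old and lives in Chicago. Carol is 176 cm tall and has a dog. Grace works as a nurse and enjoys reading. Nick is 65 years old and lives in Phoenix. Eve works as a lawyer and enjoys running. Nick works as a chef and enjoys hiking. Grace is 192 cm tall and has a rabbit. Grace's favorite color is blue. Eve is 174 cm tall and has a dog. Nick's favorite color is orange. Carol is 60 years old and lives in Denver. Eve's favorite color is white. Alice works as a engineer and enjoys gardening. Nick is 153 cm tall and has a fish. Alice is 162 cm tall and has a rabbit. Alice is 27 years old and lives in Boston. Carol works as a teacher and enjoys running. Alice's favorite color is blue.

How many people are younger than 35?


Filter: 2

2


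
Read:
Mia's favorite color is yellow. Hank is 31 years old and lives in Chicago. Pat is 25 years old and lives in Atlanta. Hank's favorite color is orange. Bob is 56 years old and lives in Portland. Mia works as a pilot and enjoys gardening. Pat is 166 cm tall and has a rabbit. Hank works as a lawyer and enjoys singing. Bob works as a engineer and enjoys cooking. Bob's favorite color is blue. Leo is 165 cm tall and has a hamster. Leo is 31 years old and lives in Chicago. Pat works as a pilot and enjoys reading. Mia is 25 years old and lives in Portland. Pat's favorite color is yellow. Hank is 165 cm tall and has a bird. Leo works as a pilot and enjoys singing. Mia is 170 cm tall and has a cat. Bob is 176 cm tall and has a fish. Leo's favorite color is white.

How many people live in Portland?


Count in Portland: 2

2


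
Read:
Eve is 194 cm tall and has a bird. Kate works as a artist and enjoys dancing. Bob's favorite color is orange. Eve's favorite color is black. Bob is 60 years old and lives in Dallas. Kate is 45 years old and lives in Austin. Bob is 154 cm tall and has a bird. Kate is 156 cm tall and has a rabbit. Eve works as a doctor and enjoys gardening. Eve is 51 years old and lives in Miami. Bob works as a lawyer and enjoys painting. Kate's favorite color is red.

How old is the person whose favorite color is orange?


Person with favorite color=orange is Bob, age 60

60


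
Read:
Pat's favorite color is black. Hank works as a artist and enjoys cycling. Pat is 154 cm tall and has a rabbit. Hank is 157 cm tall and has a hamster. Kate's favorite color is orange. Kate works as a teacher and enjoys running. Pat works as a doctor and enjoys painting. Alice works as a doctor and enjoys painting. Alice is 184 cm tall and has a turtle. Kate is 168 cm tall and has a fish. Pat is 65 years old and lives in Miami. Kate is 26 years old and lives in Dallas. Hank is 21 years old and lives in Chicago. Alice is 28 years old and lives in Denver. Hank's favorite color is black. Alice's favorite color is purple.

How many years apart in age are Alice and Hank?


28 vs 21, diff = 7

7


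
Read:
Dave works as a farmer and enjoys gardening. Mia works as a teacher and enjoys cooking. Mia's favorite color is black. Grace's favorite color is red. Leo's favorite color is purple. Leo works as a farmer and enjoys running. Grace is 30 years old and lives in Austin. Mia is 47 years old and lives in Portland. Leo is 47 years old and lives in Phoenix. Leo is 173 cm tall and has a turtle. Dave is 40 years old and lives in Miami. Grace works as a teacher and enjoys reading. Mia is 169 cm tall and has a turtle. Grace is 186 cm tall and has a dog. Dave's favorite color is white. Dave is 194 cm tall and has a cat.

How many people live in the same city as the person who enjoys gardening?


Person with hobby gardening is Dave, city Miami. Count = 1

1


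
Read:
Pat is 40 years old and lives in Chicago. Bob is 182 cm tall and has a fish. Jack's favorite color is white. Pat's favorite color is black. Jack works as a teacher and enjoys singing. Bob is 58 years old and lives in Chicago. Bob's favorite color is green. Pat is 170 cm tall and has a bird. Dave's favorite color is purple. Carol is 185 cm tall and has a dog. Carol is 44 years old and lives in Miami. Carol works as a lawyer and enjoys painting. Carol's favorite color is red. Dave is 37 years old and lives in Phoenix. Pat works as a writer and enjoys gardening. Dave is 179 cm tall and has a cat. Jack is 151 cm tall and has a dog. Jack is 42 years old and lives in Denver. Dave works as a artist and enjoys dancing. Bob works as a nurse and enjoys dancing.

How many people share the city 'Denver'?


Count: 1

1


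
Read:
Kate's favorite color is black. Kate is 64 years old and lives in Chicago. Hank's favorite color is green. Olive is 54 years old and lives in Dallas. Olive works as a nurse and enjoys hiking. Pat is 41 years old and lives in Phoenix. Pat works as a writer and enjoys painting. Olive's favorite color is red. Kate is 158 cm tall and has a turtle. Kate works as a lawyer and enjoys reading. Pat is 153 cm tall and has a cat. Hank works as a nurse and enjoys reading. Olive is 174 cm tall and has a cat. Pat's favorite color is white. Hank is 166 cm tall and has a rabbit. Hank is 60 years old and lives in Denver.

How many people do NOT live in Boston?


Not in Boston: 4

4


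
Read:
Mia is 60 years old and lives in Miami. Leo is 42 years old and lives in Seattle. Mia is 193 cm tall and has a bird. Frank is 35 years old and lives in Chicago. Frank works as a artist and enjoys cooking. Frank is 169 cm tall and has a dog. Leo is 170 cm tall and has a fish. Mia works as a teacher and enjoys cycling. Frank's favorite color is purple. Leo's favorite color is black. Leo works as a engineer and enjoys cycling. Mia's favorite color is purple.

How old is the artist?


The artist is Frank, age 35

35


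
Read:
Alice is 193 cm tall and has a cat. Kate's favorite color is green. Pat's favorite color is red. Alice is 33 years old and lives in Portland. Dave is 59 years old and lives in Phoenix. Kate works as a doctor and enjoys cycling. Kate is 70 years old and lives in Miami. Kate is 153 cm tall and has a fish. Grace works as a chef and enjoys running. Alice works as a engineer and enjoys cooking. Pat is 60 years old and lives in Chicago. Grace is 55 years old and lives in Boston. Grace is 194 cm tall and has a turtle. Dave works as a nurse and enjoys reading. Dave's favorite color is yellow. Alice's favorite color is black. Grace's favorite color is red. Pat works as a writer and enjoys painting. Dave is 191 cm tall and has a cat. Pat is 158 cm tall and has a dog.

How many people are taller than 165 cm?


Taller than 165: 3

3


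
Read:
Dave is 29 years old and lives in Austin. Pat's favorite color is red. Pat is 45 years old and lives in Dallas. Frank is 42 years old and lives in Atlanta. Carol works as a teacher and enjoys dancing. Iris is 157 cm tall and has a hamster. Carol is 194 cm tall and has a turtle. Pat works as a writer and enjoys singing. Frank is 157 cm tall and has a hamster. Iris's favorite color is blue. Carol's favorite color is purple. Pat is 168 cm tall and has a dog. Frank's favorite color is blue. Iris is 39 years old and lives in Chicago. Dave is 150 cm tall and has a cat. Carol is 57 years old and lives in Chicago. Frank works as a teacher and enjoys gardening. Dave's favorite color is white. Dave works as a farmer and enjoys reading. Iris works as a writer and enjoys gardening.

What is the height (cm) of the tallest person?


Tallest: Carol at 194 cm

194


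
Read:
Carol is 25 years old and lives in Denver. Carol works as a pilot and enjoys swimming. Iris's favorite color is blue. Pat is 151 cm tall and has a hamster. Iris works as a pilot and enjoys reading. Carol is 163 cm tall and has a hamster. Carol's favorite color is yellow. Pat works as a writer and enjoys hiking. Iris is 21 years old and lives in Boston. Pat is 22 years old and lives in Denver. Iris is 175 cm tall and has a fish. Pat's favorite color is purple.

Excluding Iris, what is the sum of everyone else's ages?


Sum (excluding Iris): 47

47


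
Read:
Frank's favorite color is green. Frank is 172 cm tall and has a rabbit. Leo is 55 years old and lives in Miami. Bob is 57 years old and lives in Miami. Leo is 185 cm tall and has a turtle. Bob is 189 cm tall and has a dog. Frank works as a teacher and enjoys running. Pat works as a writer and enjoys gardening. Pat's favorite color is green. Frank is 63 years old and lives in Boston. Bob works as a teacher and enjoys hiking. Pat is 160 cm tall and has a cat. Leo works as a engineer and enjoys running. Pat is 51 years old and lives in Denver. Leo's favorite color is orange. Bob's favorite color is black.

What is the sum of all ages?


63+57+55+51 = 226

226


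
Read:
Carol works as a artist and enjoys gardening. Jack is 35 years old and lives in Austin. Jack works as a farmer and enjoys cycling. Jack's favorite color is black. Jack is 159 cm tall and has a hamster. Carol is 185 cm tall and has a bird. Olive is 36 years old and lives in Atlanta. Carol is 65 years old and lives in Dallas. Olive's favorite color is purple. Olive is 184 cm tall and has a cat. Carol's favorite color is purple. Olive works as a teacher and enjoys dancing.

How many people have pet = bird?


Count: 1

1


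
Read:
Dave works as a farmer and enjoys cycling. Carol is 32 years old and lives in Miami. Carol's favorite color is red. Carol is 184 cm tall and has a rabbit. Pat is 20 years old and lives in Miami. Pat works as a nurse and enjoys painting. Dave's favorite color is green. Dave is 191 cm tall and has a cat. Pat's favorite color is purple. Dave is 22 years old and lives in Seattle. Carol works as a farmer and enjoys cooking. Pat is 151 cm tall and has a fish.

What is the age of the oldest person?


Oldest: Carol at 32

32


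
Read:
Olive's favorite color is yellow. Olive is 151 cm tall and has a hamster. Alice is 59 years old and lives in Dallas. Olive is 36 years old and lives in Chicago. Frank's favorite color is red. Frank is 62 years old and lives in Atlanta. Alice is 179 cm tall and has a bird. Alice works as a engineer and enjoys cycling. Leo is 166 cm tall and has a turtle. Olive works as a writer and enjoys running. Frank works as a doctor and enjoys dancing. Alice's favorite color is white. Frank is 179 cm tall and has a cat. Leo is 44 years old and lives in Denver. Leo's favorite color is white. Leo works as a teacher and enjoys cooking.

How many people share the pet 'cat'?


Count: 1

1


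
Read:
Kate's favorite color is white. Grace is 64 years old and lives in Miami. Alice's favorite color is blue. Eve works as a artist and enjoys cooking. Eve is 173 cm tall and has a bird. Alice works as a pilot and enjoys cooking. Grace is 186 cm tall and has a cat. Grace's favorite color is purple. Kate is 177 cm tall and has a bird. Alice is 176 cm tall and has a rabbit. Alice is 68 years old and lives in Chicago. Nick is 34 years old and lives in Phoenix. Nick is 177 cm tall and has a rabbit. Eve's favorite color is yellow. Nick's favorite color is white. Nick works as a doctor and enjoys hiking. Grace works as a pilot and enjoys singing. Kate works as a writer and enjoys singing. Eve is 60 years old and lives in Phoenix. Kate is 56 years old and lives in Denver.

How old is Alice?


Alice is 68 years old

68


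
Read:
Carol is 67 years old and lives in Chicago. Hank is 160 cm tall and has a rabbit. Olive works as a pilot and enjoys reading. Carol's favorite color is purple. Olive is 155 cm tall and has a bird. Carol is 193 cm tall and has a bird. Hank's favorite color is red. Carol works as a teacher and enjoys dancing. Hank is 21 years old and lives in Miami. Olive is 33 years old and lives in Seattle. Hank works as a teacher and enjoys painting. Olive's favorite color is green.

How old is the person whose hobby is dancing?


Person with hobby=dancing is Carol, age 67

67


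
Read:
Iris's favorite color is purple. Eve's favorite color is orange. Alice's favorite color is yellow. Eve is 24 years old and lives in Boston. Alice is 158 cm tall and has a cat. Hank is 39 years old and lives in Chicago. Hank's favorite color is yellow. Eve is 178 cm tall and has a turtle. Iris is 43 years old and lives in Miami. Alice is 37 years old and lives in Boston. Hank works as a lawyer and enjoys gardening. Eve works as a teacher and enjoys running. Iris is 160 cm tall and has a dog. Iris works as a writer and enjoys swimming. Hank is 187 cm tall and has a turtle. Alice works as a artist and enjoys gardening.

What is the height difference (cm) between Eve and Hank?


|178 - 187| = 9

9


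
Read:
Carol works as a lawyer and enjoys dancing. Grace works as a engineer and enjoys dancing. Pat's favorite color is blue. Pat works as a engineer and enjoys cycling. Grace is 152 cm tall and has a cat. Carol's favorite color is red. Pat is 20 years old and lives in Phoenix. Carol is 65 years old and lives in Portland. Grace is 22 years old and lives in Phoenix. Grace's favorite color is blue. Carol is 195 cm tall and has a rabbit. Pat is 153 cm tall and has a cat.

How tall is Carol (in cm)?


Carol is 195 cm tall

195


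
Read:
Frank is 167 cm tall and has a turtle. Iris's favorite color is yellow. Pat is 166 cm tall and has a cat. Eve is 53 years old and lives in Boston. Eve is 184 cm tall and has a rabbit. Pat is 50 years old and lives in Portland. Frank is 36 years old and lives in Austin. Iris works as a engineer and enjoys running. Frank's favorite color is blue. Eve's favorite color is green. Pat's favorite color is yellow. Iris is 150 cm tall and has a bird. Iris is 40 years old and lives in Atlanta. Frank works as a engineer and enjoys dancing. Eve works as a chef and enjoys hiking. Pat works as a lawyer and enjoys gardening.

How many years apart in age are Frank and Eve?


36 vs 53, diff = 17

17


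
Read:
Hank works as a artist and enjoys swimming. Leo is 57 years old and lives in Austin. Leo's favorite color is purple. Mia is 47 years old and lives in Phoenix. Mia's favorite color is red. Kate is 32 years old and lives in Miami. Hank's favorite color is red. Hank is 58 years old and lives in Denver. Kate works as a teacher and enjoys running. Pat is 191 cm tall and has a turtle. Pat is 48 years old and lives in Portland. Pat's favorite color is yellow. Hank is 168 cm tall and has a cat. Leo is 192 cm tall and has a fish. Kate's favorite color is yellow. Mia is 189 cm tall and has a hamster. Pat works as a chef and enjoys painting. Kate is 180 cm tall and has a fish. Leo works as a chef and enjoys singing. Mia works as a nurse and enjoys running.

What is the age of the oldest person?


Oldest: Hank at 58

58


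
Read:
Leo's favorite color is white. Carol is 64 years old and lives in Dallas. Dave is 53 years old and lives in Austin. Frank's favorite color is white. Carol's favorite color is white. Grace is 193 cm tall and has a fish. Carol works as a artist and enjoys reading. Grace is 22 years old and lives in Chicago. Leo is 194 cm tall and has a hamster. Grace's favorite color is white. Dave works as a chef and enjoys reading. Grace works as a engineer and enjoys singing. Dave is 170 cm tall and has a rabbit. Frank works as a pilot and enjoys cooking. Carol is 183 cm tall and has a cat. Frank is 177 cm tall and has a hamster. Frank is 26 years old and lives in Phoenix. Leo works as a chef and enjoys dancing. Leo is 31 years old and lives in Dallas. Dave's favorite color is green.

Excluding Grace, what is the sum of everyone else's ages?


Sum (excluding Grace): 174

174


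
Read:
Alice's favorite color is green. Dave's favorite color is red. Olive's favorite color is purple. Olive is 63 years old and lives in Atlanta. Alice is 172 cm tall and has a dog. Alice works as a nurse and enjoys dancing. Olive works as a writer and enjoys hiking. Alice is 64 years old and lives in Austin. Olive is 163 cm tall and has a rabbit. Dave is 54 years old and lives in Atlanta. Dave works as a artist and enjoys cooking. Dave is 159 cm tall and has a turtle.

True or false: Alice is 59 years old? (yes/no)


Alice is actually 64. no

no


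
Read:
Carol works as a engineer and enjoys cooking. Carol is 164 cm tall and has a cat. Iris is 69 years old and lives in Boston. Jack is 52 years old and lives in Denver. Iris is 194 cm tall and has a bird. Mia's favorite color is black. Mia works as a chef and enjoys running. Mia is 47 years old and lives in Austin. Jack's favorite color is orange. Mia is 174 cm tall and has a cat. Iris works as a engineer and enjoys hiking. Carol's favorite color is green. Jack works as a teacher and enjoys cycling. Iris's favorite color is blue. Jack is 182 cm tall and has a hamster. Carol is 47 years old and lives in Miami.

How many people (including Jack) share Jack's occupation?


Jack is a teacher. Count = 1

1


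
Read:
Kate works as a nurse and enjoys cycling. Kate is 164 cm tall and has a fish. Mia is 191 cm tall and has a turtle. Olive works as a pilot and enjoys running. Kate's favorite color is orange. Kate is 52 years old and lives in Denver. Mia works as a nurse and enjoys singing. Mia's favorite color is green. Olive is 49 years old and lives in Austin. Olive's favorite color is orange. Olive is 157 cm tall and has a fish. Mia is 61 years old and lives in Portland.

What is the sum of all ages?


49+52+61 = 162

162


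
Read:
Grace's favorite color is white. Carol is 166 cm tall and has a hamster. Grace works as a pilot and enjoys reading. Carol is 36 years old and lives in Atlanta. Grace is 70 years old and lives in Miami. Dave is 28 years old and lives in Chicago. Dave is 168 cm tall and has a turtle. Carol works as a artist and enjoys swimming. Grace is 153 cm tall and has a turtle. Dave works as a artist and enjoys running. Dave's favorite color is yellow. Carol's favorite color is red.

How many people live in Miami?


Count in Miami: 1

1


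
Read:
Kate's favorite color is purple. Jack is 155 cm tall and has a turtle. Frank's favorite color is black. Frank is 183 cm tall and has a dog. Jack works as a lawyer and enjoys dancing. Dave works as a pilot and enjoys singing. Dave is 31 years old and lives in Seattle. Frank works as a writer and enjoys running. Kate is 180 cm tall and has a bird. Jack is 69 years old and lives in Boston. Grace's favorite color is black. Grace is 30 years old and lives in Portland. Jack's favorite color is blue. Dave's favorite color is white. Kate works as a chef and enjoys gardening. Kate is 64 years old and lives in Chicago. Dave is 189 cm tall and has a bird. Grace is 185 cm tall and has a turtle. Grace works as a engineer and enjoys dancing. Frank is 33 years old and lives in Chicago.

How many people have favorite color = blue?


Count: 1

1


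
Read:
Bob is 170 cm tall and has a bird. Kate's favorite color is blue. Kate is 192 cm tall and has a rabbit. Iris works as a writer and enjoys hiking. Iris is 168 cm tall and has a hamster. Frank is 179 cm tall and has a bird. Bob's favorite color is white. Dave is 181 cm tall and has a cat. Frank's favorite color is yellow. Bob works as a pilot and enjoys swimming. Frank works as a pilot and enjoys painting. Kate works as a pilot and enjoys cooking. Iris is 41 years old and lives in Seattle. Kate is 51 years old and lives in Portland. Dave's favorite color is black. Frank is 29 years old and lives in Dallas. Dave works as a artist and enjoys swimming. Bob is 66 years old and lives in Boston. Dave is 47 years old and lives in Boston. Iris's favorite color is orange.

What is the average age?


Sum=234, n=5, avg=46.8

46.8


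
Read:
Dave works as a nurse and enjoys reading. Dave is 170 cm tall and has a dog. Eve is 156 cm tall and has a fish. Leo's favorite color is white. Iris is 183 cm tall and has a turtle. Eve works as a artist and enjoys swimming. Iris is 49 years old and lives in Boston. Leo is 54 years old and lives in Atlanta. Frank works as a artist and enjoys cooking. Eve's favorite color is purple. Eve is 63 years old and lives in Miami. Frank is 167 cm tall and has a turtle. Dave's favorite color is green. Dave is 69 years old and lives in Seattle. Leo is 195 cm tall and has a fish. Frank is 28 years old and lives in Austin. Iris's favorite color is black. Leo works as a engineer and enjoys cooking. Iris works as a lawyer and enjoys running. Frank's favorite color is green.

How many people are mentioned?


People: Frank, Leo, Iris, Dave, Eve. Count = 5

5


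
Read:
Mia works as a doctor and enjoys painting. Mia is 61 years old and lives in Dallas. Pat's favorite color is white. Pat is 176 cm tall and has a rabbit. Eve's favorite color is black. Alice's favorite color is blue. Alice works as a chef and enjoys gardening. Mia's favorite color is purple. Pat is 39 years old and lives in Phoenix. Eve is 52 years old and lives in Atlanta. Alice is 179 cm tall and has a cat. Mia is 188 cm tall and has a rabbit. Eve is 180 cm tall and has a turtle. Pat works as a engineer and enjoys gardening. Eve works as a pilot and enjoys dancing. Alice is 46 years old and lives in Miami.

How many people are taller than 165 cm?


Taller than 165: 4

4


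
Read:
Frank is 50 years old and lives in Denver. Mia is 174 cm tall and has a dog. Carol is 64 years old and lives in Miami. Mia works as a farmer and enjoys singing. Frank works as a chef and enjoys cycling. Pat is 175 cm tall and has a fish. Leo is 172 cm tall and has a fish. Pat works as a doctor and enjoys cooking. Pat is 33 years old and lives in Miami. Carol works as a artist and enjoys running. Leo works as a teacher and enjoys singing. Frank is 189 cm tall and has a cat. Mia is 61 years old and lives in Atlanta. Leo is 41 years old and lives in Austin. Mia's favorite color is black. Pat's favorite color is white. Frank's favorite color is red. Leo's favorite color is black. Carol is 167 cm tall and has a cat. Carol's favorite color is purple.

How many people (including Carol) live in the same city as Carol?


Carol lives in Miami. Count = 2

2


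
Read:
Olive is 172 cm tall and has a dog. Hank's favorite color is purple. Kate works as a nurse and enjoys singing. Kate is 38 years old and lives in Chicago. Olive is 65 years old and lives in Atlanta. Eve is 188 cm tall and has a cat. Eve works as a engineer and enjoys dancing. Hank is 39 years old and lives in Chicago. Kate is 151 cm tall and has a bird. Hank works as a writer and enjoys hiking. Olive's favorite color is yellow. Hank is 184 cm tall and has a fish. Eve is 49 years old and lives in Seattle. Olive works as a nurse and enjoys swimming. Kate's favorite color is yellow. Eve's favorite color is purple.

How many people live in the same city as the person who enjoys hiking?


Person with hobby hiking is Hank, city Chicago. Count = 2

2


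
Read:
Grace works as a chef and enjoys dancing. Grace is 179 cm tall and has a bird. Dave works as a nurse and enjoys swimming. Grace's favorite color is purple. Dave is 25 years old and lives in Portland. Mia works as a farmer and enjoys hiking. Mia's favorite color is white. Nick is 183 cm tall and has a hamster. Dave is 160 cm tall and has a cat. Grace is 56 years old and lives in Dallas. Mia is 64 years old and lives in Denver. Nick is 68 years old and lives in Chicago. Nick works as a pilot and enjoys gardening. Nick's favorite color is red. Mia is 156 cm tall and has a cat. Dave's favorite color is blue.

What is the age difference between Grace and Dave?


|56 - 25| = 31

31


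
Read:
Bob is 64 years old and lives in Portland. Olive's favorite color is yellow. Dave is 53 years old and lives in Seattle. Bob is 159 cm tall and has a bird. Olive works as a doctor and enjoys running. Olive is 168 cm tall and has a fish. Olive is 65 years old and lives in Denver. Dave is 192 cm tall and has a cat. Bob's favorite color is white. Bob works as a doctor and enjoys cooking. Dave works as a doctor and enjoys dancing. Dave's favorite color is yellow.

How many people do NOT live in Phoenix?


Not in Phoenix: 3

3


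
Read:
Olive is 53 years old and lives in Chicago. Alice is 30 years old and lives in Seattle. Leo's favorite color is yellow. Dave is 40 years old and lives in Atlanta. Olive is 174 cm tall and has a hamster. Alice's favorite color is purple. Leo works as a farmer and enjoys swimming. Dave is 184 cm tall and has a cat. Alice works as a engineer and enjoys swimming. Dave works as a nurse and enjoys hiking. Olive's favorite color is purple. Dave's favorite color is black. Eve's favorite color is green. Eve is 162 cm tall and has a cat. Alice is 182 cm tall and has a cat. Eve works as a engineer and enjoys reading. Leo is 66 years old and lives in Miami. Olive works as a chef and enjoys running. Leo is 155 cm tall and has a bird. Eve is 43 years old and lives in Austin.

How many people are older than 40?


Filter: 3

3


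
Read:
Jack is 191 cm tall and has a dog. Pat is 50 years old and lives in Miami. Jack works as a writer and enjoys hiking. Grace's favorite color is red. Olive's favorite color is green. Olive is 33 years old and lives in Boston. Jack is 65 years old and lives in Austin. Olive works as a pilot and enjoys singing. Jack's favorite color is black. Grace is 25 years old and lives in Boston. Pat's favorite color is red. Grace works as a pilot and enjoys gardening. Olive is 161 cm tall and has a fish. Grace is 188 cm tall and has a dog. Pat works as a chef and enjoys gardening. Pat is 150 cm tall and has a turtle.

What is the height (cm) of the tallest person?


Tallest: Jack at 191 cm

191


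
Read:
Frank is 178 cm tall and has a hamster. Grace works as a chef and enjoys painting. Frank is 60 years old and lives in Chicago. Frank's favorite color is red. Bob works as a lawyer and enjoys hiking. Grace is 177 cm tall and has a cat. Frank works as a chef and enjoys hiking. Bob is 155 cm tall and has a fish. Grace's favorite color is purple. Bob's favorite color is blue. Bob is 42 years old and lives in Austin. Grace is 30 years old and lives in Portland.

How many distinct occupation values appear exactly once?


Unique occupation values: 1

1


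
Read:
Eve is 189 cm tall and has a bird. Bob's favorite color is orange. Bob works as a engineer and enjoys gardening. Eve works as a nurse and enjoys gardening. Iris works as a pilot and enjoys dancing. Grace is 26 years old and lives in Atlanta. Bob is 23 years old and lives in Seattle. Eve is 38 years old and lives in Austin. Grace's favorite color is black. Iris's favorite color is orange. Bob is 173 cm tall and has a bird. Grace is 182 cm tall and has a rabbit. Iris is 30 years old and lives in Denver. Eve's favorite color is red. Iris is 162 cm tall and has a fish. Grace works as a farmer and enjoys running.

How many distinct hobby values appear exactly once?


Unique hobby values: 2

2


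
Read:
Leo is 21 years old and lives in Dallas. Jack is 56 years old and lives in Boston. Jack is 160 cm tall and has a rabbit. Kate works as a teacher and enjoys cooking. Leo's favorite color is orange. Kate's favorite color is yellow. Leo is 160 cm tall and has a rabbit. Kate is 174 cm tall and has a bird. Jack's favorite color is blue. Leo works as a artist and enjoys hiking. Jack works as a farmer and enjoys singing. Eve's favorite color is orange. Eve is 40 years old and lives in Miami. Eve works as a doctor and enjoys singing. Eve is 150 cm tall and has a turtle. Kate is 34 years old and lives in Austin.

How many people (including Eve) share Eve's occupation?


Eve is a doctor. Count = 1

1


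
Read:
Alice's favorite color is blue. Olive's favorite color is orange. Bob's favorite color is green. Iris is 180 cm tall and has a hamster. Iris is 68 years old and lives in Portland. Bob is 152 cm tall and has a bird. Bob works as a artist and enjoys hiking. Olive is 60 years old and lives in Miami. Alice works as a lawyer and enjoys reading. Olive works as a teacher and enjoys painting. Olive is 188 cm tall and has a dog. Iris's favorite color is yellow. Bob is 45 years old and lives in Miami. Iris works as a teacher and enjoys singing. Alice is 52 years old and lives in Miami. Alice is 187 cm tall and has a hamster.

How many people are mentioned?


People: Bob, Iris, Alice, Olive. Count = 4

4


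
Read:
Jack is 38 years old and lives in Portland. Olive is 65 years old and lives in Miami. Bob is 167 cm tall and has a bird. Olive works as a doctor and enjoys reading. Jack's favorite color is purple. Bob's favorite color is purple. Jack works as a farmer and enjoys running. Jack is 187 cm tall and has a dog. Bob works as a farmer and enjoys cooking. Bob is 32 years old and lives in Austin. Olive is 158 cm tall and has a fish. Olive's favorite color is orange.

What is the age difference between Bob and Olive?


|32 - 65| = 33

33


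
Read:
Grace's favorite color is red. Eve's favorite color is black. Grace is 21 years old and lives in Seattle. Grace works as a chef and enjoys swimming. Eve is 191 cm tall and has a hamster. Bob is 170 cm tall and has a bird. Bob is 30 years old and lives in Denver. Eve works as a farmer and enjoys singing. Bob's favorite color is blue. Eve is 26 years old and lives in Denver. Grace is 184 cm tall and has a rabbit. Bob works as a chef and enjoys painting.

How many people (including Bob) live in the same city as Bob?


Bob lives in Denver. Count = 2

2


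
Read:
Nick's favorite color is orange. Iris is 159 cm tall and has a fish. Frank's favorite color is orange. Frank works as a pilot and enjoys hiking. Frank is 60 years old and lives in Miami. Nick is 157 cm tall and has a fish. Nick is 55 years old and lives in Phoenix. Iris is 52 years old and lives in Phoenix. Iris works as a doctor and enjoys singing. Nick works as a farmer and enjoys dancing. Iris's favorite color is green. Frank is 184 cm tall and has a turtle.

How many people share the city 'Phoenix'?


Count: 2

2


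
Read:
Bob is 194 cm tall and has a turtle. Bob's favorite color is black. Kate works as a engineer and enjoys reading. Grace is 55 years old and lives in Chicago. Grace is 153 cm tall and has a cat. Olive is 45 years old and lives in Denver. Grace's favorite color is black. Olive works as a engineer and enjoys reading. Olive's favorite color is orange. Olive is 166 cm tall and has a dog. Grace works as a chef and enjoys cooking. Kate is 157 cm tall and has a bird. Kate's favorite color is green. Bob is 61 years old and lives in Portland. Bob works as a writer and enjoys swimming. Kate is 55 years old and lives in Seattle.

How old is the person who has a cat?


Person with cat is Grace, age 55

55


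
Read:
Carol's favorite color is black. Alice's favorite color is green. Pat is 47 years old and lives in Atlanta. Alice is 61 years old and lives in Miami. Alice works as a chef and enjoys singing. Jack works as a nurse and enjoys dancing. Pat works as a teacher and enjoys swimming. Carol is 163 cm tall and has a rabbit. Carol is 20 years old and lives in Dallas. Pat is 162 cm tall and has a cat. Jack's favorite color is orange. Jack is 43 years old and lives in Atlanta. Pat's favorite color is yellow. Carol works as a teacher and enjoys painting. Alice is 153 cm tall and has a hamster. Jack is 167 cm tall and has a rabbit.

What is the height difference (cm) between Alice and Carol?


|153 - 163| = 10

10


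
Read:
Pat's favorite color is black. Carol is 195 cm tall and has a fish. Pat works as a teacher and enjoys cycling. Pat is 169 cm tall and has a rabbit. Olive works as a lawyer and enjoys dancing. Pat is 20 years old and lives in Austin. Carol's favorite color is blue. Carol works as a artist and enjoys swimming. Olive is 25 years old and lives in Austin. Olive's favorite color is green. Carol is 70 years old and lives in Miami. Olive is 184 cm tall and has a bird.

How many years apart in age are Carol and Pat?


70 vs 20, diff = 50

50


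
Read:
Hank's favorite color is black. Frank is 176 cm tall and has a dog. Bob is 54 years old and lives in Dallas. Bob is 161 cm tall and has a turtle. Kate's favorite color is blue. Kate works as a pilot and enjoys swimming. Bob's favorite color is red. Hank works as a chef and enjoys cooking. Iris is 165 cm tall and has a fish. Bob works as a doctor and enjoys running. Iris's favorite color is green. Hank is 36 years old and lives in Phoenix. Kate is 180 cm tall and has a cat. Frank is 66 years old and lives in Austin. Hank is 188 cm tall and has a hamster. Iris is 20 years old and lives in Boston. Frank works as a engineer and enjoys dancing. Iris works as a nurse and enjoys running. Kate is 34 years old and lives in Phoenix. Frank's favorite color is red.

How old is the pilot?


The pilot is Kate, age 34

34


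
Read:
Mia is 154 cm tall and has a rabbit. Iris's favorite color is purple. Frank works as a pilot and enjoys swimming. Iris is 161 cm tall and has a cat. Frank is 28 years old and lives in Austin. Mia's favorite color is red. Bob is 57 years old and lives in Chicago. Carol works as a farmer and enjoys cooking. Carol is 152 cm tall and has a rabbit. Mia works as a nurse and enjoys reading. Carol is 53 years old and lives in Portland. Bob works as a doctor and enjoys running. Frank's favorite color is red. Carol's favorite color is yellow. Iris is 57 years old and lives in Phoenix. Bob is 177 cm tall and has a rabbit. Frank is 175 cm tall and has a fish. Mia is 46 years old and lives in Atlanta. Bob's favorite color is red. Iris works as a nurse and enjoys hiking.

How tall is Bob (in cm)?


Bob is 177 cm tall

177


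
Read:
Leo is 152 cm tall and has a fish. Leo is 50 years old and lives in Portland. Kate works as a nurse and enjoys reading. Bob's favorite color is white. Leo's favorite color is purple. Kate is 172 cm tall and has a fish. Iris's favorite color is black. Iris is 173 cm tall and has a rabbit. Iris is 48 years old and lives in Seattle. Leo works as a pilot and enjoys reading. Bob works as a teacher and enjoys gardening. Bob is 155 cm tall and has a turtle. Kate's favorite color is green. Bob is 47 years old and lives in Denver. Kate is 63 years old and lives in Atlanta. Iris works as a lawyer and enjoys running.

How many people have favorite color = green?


Count: 1

1


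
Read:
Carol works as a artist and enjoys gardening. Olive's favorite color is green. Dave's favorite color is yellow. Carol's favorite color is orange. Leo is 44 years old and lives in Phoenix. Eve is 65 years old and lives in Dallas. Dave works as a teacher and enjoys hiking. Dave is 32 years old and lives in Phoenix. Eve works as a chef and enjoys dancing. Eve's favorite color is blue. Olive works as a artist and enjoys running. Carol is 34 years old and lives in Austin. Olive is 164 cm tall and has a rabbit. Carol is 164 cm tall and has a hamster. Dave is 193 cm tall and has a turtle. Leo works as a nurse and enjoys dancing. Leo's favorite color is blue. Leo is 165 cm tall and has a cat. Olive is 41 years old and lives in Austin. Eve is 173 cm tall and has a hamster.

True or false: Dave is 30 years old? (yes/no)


Dave is actually 32. no

no


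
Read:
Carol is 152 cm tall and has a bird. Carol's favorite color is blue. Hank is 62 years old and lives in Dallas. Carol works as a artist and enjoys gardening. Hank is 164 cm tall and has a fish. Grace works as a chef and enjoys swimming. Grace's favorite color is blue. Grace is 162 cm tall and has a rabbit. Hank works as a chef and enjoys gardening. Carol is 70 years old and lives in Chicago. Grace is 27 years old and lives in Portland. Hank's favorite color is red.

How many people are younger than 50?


Filter: 1

1


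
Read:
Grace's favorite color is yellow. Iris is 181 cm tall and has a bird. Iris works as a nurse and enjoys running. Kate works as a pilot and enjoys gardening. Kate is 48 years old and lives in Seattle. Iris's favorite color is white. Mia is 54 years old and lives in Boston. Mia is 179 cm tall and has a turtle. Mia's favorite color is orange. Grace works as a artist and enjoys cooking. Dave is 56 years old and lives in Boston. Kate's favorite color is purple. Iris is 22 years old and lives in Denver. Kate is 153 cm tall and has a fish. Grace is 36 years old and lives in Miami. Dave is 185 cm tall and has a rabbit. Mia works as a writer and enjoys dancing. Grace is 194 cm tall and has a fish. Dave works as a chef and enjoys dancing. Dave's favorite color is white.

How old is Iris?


Iris is 22 years old

22


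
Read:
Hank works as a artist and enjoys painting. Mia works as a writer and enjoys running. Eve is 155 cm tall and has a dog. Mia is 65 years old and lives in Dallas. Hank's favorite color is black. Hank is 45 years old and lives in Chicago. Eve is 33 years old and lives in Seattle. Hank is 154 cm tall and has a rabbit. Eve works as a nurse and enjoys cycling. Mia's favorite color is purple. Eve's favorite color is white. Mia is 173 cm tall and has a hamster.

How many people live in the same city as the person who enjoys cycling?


Person with hobby cycling is Eve, city Seattle. Count = 1

1


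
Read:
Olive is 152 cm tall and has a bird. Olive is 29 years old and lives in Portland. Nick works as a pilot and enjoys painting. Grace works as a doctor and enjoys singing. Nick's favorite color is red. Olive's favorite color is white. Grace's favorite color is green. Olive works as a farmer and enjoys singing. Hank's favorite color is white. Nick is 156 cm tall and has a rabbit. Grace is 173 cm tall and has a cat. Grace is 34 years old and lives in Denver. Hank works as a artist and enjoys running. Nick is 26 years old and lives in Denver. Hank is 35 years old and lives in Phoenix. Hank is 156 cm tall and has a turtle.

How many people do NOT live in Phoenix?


Not in Phoenix: 3

3


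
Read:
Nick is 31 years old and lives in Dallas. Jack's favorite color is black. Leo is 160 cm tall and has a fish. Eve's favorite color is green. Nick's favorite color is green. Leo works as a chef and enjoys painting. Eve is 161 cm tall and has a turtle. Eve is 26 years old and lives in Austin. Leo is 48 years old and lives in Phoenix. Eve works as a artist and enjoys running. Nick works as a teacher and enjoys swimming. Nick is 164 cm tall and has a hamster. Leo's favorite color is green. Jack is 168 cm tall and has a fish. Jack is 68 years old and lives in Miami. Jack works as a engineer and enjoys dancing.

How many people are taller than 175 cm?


Taller than 175: 0

0
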